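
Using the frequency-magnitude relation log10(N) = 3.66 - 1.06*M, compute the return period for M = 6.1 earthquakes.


log10(N) = 3.66 - 1.06*6.1 = -2.806
N = 10^-2.806 = 0.001563
T = 1/N = 1/0.001563 = 639.7348 years

639.7348


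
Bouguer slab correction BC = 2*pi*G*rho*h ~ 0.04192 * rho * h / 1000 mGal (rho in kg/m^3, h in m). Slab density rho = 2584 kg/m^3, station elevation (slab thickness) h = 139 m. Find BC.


BC = 0.04192 * rho * h / 1000
= 0.04192 * 2584 * 139 / 1000
= 15.0567 mGal

15.0567


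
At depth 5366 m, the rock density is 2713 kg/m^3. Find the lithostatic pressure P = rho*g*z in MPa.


P = rho * g * z / 1e6
= 2713 * 9.81 * 5366 / 1e6
= 142813567.98 / 1e6
= 142.8136 MPa

142.8136


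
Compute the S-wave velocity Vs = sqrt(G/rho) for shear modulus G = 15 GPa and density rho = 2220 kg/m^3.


Convert G to Pa: G = 15e9 Pa
Compute G/rho = 15e9 / 2220 = 6756756.7568
Vs = sqrt(6756756.7568) = 2599.38 m/s

2599.38


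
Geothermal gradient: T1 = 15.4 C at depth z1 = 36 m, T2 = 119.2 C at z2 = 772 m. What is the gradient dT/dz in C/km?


dT = 119.2 - 15.4 = 103.8 C
dz = 772 - 36 = 736 m
gradient = dT/dz * 1000 = 103.8/736 * 1000 = 141.0326 C/km

141.0326


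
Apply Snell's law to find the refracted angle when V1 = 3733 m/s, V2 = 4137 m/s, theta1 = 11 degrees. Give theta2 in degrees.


sin(theta1) = sin(11 deg) = 0.190809
sin(theta2) = V2/V1 * sin(theta1) = 4137/3733 * 0.190809 = 0.211459
theta2 = arcsin(0.211459) = 12.2079 degrees

12.2079


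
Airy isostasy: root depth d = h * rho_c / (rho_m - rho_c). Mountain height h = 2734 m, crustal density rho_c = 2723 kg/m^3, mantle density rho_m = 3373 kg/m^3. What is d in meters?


rho_m - rho_c = 3373 - 2723 = 650
d = 2734 * 2723 / 650
= 7444682 / 650
= 11453.36 m

11453.36


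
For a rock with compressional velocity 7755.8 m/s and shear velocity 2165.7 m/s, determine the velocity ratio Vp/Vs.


Vp/Vs = 7755.8 / 2165.7
= 3.5812

3.5812


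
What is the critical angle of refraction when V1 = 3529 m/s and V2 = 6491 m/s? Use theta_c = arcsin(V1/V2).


V1/V2 = 3529/6491 = 0.543676
theta_c = arcsin(0.543676) = 32.9342 degrees

32.9342


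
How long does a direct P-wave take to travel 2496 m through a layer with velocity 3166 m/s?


t = x / V
= 2496 / 3166
= 0.7884 s

0.7884


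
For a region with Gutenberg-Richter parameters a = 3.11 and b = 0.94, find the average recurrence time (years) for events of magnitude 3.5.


log10(N) = 3.11 - 0.94*3.5 = -0.18
N = 10^-0.18 = 0.660693
T = 1/N = 1/0.660693 = 1.5136 years

1.5136


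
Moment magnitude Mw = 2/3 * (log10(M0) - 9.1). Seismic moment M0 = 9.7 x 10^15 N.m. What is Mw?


log10(M0) = log10(9.7 x 10^15) = 15.9868
Mw = 2/3 * (15.9868 - 9.1)
= 2/3 * 6.8868
= 4.59

4.59


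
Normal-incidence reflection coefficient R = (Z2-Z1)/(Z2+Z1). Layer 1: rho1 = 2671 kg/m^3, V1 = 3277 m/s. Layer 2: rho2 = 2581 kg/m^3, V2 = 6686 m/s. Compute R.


Z1 = 2671 * 3277 = 8752867
Z2 = 2581 * 6686 = 17256566
R = (17256566 - 8752867) / (17256566 + 8752867) = 8503699 / 26009433 = 0.3269

0.3269


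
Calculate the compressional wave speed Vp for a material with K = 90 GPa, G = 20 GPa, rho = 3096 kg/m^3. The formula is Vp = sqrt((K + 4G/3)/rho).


First compute the effective modulus:
K + 4G/3 = 90e9 + 4*20e9/3 = 116666666666.67 Pa
Then divide by density:
116666666666.67 / 3096 = 37683031.8691 Pa/(kg/m^3)
Take the square root:
Vp = sqrt(37683031.8691) = 6138.65 m/s

6138.65


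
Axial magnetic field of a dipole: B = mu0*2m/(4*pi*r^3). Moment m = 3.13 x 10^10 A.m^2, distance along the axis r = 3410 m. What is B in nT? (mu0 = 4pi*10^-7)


m = 3.13 x 10^10 = 31300000000 A.m^2
2m = 62600000000 A.m^2
r^3 = 3410^3 = 39651821000
B = (4pi*10^-7) * 62600000000 / (4*pi * 39651821000) * 1e9
= 78665.480046 / 498279478220.23 * 1e9
= 157.8742 nT

157.8742


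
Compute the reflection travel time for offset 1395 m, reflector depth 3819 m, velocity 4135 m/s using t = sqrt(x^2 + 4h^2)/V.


x^2 + 4h^2 = 1395^2 + 4*3819^2 = 1946025 + 58339044 = 60285069
sqrt(60285069) = 7764.346
t = 7764.346 / 4135 = 1.8777 s

1.8777


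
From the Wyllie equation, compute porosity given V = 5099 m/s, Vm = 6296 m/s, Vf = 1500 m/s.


1/V - 1/Vm = 1/5099 - 1/6296 = 3.729e-05
1/Vf - 1/Vm = 1/1500 - 1/6296 = 0.00050784
phi = 3.729e-05 / 0.00050784 = 0.0734

0.0734


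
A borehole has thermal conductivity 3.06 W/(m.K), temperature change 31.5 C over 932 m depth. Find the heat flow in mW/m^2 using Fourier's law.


q = k * dT / dz * 1000
= 3.06 * 31.5 / 932 * 1000
= 0.103423 * 1000
= 103.4227 mW/m^2

103.4227


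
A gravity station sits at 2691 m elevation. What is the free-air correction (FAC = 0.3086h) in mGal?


FAC = 0.3086 * h
= 0.3086 * 2691
= 830.4426 mGal

830.4426


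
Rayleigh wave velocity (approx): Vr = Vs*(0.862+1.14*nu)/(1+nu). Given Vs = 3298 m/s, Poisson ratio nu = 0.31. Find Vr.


Numerator factor = 0.862 + 1.14*0.31 = 1.2154
Denominator = 1 + 0.31 = 1.31
Vr = 3298 * 1.2154 / 1.31 = 3059.84 m/s

3059.84


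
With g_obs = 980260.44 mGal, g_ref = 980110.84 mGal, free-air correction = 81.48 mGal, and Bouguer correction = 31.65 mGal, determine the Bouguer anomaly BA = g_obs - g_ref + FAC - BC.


BA = g_obs - g_ref + FAC - BC
= 980260.44 - 980110.84 + 81.48 - 31.65
= 199.43 mGal

199.43


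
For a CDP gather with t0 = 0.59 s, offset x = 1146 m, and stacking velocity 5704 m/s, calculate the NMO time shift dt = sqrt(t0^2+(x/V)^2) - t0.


x/Vnmo = 1146/5704 = 0.200912
(x/Vnmo)^2 = 0.040365
t0^2 = 0.3481
sqrt(0.3481 + 0.040365) = 0.62327
dt = 0.62327 - 0.59 = 0.03327

0.03327


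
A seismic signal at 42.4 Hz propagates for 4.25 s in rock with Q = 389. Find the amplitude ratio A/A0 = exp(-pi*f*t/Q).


pi*f*t/Q = pi*42.4*4.25/389 = 1.455308
A/A0 = exp(-1.455308) = 0.233328

0.233328


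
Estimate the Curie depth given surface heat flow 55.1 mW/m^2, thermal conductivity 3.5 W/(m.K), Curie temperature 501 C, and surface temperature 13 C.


T_Curie - T_surf = 501 - 13 = 488 C
Convert q to W/m^2: 55.1 mW/m^2 = 0.0551 W/m^2
d = 488 * 3.5 / 0.0551 = 30998.19 m

30998.19


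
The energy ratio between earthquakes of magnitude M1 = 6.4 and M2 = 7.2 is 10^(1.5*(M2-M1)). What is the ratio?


M2 - M1 = 7.2 - 6.4 = 0.8
1.5 * 0.8 = 1.2
ratio = 10^1.2 = 15.85

15.85


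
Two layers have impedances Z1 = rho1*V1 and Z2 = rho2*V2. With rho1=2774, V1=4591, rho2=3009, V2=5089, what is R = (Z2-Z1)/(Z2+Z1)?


Z1 = 2774 * 4591 = 12735434
Z2 = 3009 * 5089 = 15312801
R = (15312801 - 12735434) / (15312801 + 12735434) = 2577367 / 28048235 = 0.0919

0.0919


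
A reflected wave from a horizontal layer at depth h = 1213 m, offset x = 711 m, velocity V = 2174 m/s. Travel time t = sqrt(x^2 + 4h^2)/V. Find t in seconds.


x^2 + 4h^2 = 711^2 + 4*1213^2 = 505521 + 5885476 = 6390997
sqrt(6390997) = 2528.0421
t = 2528.0421 / 2174 = 1.1629 s

1.1629


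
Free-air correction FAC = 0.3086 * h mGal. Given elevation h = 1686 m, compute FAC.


FAC = 0.3086 * h
= 0.3086 * 1686
= 520.2996 mGal

520.2996


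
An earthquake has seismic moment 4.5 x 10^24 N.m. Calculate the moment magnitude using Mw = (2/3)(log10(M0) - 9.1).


log10(M0) = log10(4.5 x 10^24) = 24.6532
Mw = 2/3 * (24.6532 - 9.1)
= 2/3 * 15.5532
= 10.37

10.37


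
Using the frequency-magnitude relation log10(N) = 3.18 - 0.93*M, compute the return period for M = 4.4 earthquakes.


log10(N) = 3.18 - 0.93*4.4 = -0.912
N = 10^-0.912 = 0.122462
T = 1/N = 1/0.122462 = 8.1658 years

8.1658


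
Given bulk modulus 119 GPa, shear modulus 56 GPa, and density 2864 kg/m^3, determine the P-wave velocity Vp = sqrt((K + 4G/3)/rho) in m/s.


First compute the effective modulus:
K + 4G/3 = 119e9 + 4*56e9/3 = 193666666666.67 Pa
Then divide by density:
193666666666.67 / 2864 = 67621042.8305 Pa/(kg/m^3)
Take the square root:
Vp = sqrt(67621042.8305) = 8223.2 m/s

8223.2


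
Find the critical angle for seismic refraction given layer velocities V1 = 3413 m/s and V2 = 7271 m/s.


V1/V2 = 3413/7271 = 0.469399
theta_c = arcsin(0.469399) = 27.9953 degrees

27.9953


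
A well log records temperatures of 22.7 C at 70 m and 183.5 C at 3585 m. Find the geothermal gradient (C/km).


dT = 183.5 - 22.7 = 160.8 C
dz = 3585 - 70 = 3515 m
gradient = dT/dz * 1000 = 160.8/3515 * 1000 = 45.7468 C/km

45.7468


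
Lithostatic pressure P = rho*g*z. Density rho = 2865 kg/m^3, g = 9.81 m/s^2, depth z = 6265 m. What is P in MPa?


P = rho * g * z / 1e6
= 2865 * 9.81 * 6265 / 1e6
= 176081897.25 / 1e6
= 176.0819 MPa

176.0819


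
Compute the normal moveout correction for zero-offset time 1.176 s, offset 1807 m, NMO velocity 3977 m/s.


x/Vnmo = 1807/3977 = 0.454363
(x/Vnmo)^2 = 0.206445
t0^2 = 1.382976
sqrt(1.382976 + 0.206445) = 1.260723
dt = 1.260723 - 1.176 = 0.084723

0.084723


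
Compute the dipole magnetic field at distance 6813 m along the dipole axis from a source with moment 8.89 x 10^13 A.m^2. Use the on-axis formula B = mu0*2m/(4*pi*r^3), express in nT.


m = 8.89 x 10^13 = 88900000000000 A.m^2
2m = 177800000000000 A.m^2
r^3 = 6813^3 = 316238809797
B = (4pi*10^-7) * 177800000000000 / (4*pi * 316238809797) * 1e9
= 223430069.523306 / 3973974086552.94 * 1e9
= 56223.3333 nT

56223.3333


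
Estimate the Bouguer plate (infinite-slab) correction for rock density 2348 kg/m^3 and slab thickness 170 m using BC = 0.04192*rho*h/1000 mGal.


BC = 0.04192 * rho * h / 1000
= 0.04192 * 2348 * 170 / 1000
= 16.7328 mGal

16.7328


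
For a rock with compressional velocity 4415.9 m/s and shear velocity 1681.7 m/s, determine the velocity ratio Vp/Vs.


Vp/Vs = 4415.9 / 1681.7
= 2.6259

2.6259


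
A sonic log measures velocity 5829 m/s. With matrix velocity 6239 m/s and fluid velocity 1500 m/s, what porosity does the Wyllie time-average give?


1/V - 1/Vm = 1/5829 - 1/6239 = 1.127e-05
1/Vf - 1/Vm = 1/1500 - 1/6239 = 0.00050638
phi = 1.127e-05 / 0.00050638 = 0.0223

0.0223


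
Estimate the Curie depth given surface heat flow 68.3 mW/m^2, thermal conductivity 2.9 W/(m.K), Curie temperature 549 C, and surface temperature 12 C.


T_Curie - T_surf = 549 - 12 = 537 C
Convert q to W/m^2: 68.3 mW/m^2 = 0.0683 W/m^2
d = 537 * 2.9 / 0.0683 = 22800.88 m

22800.88


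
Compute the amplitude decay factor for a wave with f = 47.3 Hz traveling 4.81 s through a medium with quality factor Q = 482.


pi*f*t/Q = pi*47.3*4.81/482 = 1.48289
A/A0 = exp(-1.48289) = 0.226981

0.226981


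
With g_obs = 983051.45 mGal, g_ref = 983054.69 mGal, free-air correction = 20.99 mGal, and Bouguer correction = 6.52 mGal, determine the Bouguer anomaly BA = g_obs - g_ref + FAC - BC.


BA = g_obs - g_ref + FAC - BC
= 983051.45 - 983054.69 + 20.99 - 6.52
= 11.23 mGal

11.23


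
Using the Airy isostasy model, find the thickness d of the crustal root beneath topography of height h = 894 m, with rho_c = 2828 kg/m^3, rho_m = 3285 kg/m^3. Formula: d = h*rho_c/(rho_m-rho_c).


rho_m - rho_c = 3285 - 2828 = 457
d = 894 * 2828 / 457
= 2528232 / 457
= 5532.24 m

5532.24


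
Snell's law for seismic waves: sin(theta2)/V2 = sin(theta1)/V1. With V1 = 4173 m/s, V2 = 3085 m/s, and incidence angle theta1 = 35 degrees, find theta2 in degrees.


sin(theta1) = sin(35 deg) = 0.573576
sin(theta2) = V2/V1 * sin(theta1) = 3085/4173 * 0.573576 = 0.424031
theta2 = arcsin(0.424031) = 25.0894 degrees

25.0894


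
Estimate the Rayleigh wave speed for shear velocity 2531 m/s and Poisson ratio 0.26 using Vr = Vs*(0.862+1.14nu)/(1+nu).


Numerator factor = 0.862 + 1.14*0.26 = 1.1584
Denominator = 1 + 0.26 = 1.26
Vr = 2531 * 1.1584 / 1.26 = 2326.91 m/s

2326.91


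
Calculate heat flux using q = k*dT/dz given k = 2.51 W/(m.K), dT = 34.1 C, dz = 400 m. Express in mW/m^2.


q = k * dT / dz * 1000
= 2.51 * 34.1 / 400 * 1000
= 0.213977 * 1000
= 213.9775 mW/m^2

213.9775


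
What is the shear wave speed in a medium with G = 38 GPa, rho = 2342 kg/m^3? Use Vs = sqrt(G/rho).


Convert G to Pa: G = 38e9 Pa
Compute G/rho = 38e9 / 2342 = 16225448.3348
Vs = sqrt(16225448.3348) = 4028.08 m/s

4028.08


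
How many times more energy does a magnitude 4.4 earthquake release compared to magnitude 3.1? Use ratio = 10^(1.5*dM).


M2 - M1 = 4.4 - 3.1 = 1.3
1.5 * 1.3 = 1.95
ratio = 10^1.95 = 89.13

89.13


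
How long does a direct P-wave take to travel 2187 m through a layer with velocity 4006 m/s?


t = x / V
= 2187 / 4006
= 0.5459 s

0.5459


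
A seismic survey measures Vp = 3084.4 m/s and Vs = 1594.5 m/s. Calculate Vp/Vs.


Vp/Vs = 3084.4 / 1594.5
= 1.9344

1.9344


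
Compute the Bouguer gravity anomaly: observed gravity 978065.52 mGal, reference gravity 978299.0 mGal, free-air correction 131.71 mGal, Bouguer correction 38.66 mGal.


BA = g_obs - g_ref + FAC - BC
= 978065.52 - 978299.0 + 131.71 - 38.66
= -140.43 mGal

-140.43


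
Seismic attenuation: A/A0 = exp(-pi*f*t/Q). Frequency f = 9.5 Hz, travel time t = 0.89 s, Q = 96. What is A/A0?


pi*f*t/Q = pi*9.5*0.89/96 = 0.276689
A/A0 = exp(-0.276689) = 0.75829

0.75829


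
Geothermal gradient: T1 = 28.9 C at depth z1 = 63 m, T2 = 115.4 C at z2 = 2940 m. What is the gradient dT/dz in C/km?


dT = 115.4 - 28.9 = 86.5 C
dz = 2940 - 63 = 2877 m
gradient = dT/dz * 1000 = 86.5/2877 * 1000 = 30.066 C/km

30.066


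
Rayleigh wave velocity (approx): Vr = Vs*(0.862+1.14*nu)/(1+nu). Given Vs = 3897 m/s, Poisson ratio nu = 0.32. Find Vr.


Numerator factor = 0.862 + 1.14*0.32 = 1.2268
Denominator = 1 + 0.32 = 1.32
Vr = 3897 * 1.2268 / 1.32 = 3621.85 m/s

3621.85


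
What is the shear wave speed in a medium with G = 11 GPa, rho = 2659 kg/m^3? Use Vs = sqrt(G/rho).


Convert G to Pa: G = 11e9 Pa
Compute G/rho = 11e9 / 2659 = 4136893.569
Vs = sqrt(4136893.569) = 2033.94 m/s

2033.94


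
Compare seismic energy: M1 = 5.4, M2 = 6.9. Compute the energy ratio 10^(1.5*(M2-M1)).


M2 - M1 = 6.9 - 5.4 = 1.5
1.5 * 1.5 = 2.25
ratio = 10^2.25 = 177.83

177.83


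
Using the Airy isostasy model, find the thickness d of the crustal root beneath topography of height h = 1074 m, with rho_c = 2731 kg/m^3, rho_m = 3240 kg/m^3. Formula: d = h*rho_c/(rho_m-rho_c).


rho_m - rho_c = 3240 - 2731 = 509
d = 1074 * 2731 / 509
= 2933094 / 509
= 5762.46 m

5762.46


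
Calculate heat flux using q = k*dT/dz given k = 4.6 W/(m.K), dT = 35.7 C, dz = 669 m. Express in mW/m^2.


q = k * dT / dz * 1000
= 4.6 * 35.7 / 669 * 1000
= 0.245471 * 1000
= 245.4709 mW/m^2

245.4709


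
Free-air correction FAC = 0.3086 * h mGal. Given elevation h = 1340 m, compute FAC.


FAC = 0.3086 * h
= 0.3086 * 1340
= 413.524 mGal

413.524


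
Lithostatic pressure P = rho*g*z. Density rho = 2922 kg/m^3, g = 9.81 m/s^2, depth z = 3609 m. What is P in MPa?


P = rho * g * z / 1e6
= 2922 * 9.81 * 3609 / 1e6
= 103451335.38 / 1e6
= 103.4513 MPa

103.4513


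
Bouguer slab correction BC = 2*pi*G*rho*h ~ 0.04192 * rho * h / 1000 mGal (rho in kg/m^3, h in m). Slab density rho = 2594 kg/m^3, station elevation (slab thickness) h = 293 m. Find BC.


BC = 0.04192 * rho * h / 1000
= 0.04192 * 2594 * 293 / 1000
= 31.861 mGal

31.861


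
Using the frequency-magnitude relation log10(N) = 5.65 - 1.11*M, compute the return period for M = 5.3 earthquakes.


log10(N) = 5.65 - 1.11*5.3 = -0.233
N = 10^-0.233 = 0.58479
T = 1/N = 1/0.58479 = 1.71 years

1.71


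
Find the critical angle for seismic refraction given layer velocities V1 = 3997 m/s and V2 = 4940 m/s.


V1/V2 = 3997/4940 = 0.809109
theta_c = arcsin(0.809109) = 54.009 degrees

54.009


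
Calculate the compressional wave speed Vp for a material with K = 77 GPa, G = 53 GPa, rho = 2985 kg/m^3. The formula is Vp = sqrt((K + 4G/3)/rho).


First compute the effective modulus:
K + 4G/3 = 77e9 + 4*53e9/3 = 147666666666.67 Pa
Then divide by density:
147666666666.67 / 2985 = 49469570.0726 Pa/(kg/m^3)
Take the square root:
Vp = sqrt(49469570.0726) = 7033.46 m/s

7033.46


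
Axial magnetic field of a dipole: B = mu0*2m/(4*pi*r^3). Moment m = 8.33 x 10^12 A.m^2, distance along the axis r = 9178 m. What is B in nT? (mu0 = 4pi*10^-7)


m = 8.33 x 10^12 = 8330000000000 A.m^2
2m = 16660000000000 A.m^2
r^3 = 9178^3 = 773115107752
B = (4pi*10^-7) * 16660000000000 / (4*pi * 773115107752) * 1e9
= 20935573.443522 / 9715250971571.86 * 1e9
= 2154.9184 nT

2154.9184


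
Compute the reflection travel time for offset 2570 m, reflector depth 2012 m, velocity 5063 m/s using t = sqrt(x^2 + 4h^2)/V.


x^2 + 4h^2 = 2570^2 + 4*2012^2 = 6604900 + 16192576 = 22797476
sqrt(22797476) = 4774.6703
t = 4774.6703 / 5063 = 0.9431 s

0.9431


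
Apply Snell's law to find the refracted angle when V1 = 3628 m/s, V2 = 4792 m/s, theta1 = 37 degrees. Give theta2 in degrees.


sin(theta1) = sin(37 deg) = 0.601815
sin(theta2) = V2/V1 * sin(theta1) = 4792/3628 * 0.601815 = 0.7949
theta2 = arcsin(0.7949) = 52.6458 degrees

52.6458


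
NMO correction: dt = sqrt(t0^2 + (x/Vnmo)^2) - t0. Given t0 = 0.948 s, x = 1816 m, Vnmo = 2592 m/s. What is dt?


x/Vnmo = 1816/2592 = 0.700617
(x/Vnmo)^2 = 0.490865
t0^2 = 0.898704
sqrt(0.898704 + 0.490865) = 1.1788
dt = 1.1788 - 0.948 = 0.2308

0.2308


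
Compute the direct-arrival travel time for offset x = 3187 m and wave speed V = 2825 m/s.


t = x / V
= 3187 / 2825
= 1.1281 s

1.1281


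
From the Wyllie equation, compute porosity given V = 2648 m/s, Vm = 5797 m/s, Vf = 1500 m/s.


1/V - 1/Vm = 1/2648 - 1/5797 = 0.00020514
1/Vf - 1/Vm = 1/1500 - 1/5797 = 0.00049416
phi = 0.00020514 / 0.00049416 = 0.4151

0.4151


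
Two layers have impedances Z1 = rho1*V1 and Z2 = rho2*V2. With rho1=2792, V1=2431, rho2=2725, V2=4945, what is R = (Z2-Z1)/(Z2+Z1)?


Z1 = 2792 * 2431 = 6787352
Z2 = 2725 * 4945 = 13475125
R = (13475125 - 6787352) / (13475125 + 6787352) = 6687773 / 20262477 = 0.3301

0.3301


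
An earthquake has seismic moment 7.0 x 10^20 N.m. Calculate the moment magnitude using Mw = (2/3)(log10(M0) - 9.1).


log10(M0) = log10(7.0 x 10^20) = 20.8451
Mw = 2/3 * (20.8451 - 9.1)
= 2/3 * 11.7451
= 7.83

7.83


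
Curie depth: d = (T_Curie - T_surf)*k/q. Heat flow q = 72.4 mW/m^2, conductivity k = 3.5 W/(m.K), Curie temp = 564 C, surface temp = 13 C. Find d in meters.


T_Curie - T_surf = 564 - 13 = 551 C
Convert q to W/m^2: 72.4 mW/m^2 = 0.0724 W/m^2
d = 551 * 3.5 / 0.0724 = 26636.74 m

26636.74


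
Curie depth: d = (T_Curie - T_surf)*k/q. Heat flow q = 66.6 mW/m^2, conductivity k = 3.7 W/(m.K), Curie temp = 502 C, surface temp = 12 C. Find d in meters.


T_Curie - T_surf = 502 - 12 = 490 C
Convert q to W/m^2: 66.6 mW/m^2 = 0.0666 W/m^2
d = 490 * 3.7 / 0.0666 = 27222.22 m

27222.22


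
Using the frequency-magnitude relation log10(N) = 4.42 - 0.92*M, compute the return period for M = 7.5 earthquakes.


log10(N) = 4.42 - 0.92*7.5 = -2.48
N = 10^-2.48 = 0.003311
T = 1/N = 1/0.003311 = 301.9952 years

301.9952


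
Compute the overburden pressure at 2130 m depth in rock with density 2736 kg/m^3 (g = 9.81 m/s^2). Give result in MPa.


P = rho * g * z / 1e6
= 2736 * 9.81 * 2130 / 1e6
= 57169540.8 / 1e6
= 57.1695 MPa

57.1695


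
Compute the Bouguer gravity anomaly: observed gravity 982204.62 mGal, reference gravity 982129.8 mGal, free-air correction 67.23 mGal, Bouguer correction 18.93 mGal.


BA = g_obs - g_ref + FAC - BC
= 982204.62 - 982129.8 + 67.23 - 18.93
= 123.12 mGal

123.12


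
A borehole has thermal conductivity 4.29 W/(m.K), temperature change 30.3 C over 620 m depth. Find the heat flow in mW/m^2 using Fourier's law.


q = k * dT / dz * 1000
= 4.29 * 30.3 / 620 * 1000
= 0.209656 * 1000
= 209.6565 mW/m^2

209.6565


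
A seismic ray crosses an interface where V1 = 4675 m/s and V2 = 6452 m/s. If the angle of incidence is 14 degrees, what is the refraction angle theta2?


sin(theta1) = sin(14 deg) = 0.241922
sin(theta2) = V2/V1 * sin(theta1) = 6452/4675 * 0.241922 = 0.333878
theta2 = arcsin(0.333878) = 19.5043 degrees

19.5043


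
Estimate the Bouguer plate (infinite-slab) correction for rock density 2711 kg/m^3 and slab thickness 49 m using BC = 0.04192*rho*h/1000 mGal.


BC = 0.04192 * rho * h / 1000
= 0.04192 * 2711 * 49 / 1000
= 5.5686 mGal

5.5686


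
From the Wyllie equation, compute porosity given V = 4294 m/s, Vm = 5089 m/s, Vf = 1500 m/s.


1/V - 1/Vm = 1/4294 - 1/5089 = 3.638e-05
1/Vf - 1/Vm = 1/1500 - 1/5089 = 0.00047016
phi = 3.638e-05 / 0.00047016 = 0.0774

0.0774


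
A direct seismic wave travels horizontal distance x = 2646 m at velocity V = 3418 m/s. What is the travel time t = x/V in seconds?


t = x / V
= 2646 / 3418
= 0.7741 s

0.7741


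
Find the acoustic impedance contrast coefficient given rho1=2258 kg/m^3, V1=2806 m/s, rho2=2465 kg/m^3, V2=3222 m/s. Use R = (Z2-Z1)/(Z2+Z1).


Z1 = 2258 * 2806 = 6335948
Z2 = 2465 * 3222 = 7942230
R = (7942230 - 6335948) / (7942230 + 6335948) = 1606282 / 14278178 = 0.1125

0.1125


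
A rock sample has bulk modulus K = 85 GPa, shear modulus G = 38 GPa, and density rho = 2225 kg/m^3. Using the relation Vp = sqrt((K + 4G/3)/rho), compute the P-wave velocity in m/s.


First compute the effective modulus:
K + 4G/3 = 85e9 + 4*38e9/3 = 135666666666.67 Pa
Then divide by density:
135666666666.67 / 2225 = 60973782.7715 Pa/(kg/m^3)
Take the square root:
Vp = sqrt(60973782.7715) = 7808.57 m/s

7808.57


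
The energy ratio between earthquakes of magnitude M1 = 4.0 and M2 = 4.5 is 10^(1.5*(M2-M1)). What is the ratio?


M2 - M1 = 4.5 - 4.0 = 0.5
1.5 * 0.5 = 0.75
ratio = 10^0.75 = 5.62

5.62


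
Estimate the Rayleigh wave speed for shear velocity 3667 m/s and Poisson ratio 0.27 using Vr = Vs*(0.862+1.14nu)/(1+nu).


Numerator factor = 0.862 + 1.14*0.27 = 1.1698
Denominator = 1 + 0.27 = 1.27
Vr = 3667 * 1.1698 / 1.27 = 3377.68 m/s

3377.68


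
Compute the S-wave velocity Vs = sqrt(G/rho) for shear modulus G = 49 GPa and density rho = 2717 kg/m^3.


Convert G to Pa: G = 49e9 Pa
Compute G/rho = 49e9 / 2717 = 18034596.982
Vs = sqrt(18034596.982) = 4246.72 m/s

4246.72


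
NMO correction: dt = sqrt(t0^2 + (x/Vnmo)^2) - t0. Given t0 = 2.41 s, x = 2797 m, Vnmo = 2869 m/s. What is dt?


x/Vnmo = 2797/2869 = 0.974904
(x/Vnmo)^2 = 0.950438
t0^2 = 5.8081
sqrt(5.8081 + 0.950438) = 2.599719
dt = 2.599719 - 2.41 = 0.189719

0.189719


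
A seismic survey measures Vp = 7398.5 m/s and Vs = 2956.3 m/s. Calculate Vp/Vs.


Vp/Vs = 7398.5 / 2956.3
= 2.5026

2.5026


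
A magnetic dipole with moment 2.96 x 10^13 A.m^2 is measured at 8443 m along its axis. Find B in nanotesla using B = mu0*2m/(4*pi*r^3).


m = 2.96 x 10^13 = 29600000000000 A.m^2
2m = 59200000000000 A.m^2
r^3 = 8443^3 = 601852914307
B = (4pi*10^-7) * 59200000000000 / (4*pi * 601852914307) * 1e9
= 74392914.037006 / 7563106776513.91 * 1e9
= 9836.2903 nT

9836.2903


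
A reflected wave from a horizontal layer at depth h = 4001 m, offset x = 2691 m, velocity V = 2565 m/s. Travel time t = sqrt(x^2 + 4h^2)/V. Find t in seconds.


x^2 + 4h^2 = 2691^2 + 4*4001^2 = 7241481 + 64032004 = 71273485
sqrt(71273485) = 8442.3625
t = 8442.3625 / 2565 = 3.2914 s

3.2914


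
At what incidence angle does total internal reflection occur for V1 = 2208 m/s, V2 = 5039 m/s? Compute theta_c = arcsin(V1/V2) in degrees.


V1/V2 = 2208/5039 = 0.438182
theta_c = arcsin(0.438182) = 25.988 degrees

25.988


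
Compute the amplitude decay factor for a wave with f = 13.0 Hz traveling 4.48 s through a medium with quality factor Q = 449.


pi*f*t/Q = pi*13.0*4.48/449 = 0.407497
A/A0 = exp(-0.407497) = 0.665313

0.665313


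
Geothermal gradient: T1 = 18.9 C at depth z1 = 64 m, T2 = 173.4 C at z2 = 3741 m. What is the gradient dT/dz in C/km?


dT = 173.4 - 18.9 = 154.5 C
dz = 3741 - 64 = 3677 m
gradient = dT/dz * 1000 = 154.5/3677 * 1000 = 42.0179 C/km

42.0179


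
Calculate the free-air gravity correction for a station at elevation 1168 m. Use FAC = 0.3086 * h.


FAC = 0.3086 * h
= 0.3086 * 1168
= 360.4448 mGal

360.4448


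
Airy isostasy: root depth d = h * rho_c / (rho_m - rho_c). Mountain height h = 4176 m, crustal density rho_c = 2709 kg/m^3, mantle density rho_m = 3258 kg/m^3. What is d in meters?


rho_m - rho_c = 3258 - 2709 = 549
d = 4176 * 2709 / 549
= 11312784 / 549
= 20606.16 m

20606.16


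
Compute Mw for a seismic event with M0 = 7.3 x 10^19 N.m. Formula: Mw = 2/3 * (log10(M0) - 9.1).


log10(M0) = log10(7.3 x 10^19) = 19.8633
Mw = 2/3 * (19.8633 - 9.1)
= 2/3 * 10.7633
= 7.18

7.18


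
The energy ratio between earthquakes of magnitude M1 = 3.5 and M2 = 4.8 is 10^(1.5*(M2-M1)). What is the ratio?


M2 - M1 = 4.8 - 3.5 = 1.3
1.5 * 1.3 = 1.95
ratio = 10^1.95 = 89.13

89.13


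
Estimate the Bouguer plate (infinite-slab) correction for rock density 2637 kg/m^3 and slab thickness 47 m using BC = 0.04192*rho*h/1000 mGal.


BC = 0.04192 * rho * h / 1000
= 0.04192 * 2637 * 47 / 1000
= 5.1955 mGal

5.1955


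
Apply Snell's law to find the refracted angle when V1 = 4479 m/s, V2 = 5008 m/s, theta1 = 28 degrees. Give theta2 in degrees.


sin(theta1) = sin(28 deg) = 0.469472
sin(theta2) = V2/V1 * sin(theta1) = 5008/4479 * 0.469472 = 0.524919
theta2 = arcsin(0.524919) = 31.6628 degrees

31.6628


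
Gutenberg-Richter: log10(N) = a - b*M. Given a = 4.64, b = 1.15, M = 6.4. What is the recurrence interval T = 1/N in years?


log10(N) = 4.64 - 1.15*6.4 = -2.72
N = 10^-2.72 = 0.001905
T = 1/N = 1/0.001905 = 524.8075 years

524.8075


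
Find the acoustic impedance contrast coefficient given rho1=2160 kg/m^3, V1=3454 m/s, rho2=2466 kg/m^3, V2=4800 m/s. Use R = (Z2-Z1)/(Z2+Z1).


Z1 = 2160 * 3454 = 7460640
Z2 = 2466 * 4800 = 11836800
R = (11836800 - 7460640) / (11836800 + 7460640) = 4376160 / 19297440 = 0.2268

0.2268


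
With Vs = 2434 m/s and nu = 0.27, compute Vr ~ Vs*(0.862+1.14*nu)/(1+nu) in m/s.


Numerator factor = 0.862 + 1.14*0.27 = 1.1698
Denominator = 1 + 0.27 = 1.27
Vr = 2434 * 1.1698 / 1.27 = 2241.96 m/s

2241.96


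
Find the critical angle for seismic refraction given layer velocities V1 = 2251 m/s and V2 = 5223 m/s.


V1/V2 = 2251/5223 = 0.430978
theta_c = arcsin(0.430978) = 25.5297 degrees

25.5297


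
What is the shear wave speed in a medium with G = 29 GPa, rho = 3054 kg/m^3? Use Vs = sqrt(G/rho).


Convert G to Pa: G = 29e9 Pa
Compute G/rho = 29e9 / 3054 = 9495743.2875
Vs = sqrt(9495743.2875) = 3081.52 m/s

3081.52


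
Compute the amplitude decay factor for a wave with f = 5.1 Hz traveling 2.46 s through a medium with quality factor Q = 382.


pi*f*t/Q = pi*5.1*2.46/382 = 0.103179
A/A0 = exp(-0.103179) = 0.901965

0.901965


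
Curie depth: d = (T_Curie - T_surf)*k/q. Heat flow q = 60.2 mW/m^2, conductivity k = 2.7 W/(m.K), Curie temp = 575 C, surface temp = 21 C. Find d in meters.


T_Curie - T_surf = 575 - 21 = 554 C
Convert q to W/m^2: 60.2 mW/m^2 = 0.0602 W/m^2
d = 554 * 2.7 / 0.0602 = 24847.18 m

24847.18


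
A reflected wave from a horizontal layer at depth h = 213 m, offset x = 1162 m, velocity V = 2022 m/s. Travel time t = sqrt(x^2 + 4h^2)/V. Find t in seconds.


x^2 + 4h^2 = 1162^2 + 4*213^2 = 1350244 + 181476 = 1531720
sqrt(1531720) = 1237.6268
t = 1237.6268 / 2022 = 0.6121 s

0.6121


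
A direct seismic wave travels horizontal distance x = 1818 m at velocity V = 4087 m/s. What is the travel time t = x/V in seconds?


t = x / V
= 1818 / 4087
= 0.4448 s

0.4448


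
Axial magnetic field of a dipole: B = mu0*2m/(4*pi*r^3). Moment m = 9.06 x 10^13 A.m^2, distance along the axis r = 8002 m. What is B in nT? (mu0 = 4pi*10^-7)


m = 9.06 x 10^13 = 90600000000000 A.m^2
2m = 181200000000000 A.m^2
r^3 = 8002^3 = 512384096008
B = (4pi*10^-7) * 181200000000000 / (4*pi * 512384096008) * 1e9
= 227702635.532188 / 6438808447339.92 * 1e9
= 35364.0953 nT

35364.0953


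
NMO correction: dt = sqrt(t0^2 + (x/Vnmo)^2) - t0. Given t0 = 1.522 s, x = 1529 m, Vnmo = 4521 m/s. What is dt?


x/Vnmo = 1529/4521 = 0.3382
(x/Vnmo)^2 = 0.114379
t0^2 = 2.316484
sqrt(2.316484 + 0.114379) = 1.559122
dt = 1.559122 - 1.522 = 0.037122

0.037122


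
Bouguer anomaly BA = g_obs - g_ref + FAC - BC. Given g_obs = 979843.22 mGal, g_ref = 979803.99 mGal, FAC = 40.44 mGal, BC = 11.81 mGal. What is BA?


BA = g_obs - g_ref + FAC - BC
= 979843.22 - 979803.99 + 40.44 - 11.81
= 67.86 mGal

67.86


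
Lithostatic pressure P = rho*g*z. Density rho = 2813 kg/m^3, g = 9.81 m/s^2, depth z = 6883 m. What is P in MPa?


P = rho * g * z / 1e6
= 2813 * 9.81 * 6883 / 1e6
= 189940032.99 / 1e6
= 189.94 MPa

189.94


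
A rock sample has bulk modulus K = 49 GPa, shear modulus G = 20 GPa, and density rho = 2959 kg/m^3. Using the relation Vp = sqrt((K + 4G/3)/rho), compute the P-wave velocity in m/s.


First compute the effective modulus:
K + 4G/3 = 49e9 + 4*20e9/3 = 75666666666.67 Pa
Then divide by density:
75666666666.67 / 2959 = 25571702.1516 Pa/(kg/m^3)
Take the square root:
Vp = sqrt(25571702.1516) = 5056.85 m/s

5056.85


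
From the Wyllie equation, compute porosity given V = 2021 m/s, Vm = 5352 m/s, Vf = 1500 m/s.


1/V - 1/Vm = 1/2021 - 1/5352 = 0.00030796
1/Vf - 1/Vm = 1/1500 - 1/5352 = 0.00047982
phi = 0.00030796 / 0.00047982 = 0.6418

0.6418


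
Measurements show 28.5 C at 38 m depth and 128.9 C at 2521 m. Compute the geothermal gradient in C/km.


dT = 128.9 - 28.5 = 100.4 C
dz = 2521 - 38 = 2483 m
gradient = dT/dz * 1000 = 100.4/2483 * 1000 = 40.435 C/km

40.435


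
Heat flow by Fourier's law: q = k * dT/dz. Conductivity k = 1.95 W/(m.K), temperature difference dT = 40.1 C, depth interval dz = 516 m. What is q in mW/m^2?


q = k * dT / dz * 1000
= 1.95 * 40.1 / 516 * 1000
= 0.151541 * 1000
= 151.5407 mW/m^2

151.5407


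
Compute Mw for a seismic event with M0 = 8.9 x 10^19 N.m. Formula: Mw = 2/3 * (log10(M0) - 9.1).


log10(M0) = log10(8.9 x 10^19) = 19.9494
Mw = 2/3 * (19.9494 - 9.1)
= 2/3 * 10.8494
= 7.23

7.23


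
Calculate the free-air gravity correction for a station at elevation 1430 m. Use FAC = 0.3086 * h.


FAC = 0.3086 * h
= 0.3086 * 1430
= 441.298 mGal

441.298


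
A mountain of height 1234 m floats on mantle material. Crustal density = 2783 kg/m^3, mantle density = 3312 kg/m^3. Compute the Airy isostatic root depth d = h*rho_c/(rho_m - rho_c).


rho_m - rho_c = 3312 - 2783 = 529
d = 1234 * 2783 / 529
= 3434222 / 529
= 6491.91 m

6491.91


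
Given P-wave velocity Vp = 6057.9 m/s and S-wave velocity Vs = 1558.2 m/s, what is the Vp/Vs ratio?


Vp/Vs = 6057.9 / 1558.2
= 3.8878

3.8878


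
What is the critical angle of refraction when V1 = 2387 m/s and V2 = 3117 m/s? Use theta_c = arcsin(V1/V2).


V1/V2 = 2387/3117 = 0.7658
theta_c = arcsin(0.7658) = 49.9783 degrees

49.9783


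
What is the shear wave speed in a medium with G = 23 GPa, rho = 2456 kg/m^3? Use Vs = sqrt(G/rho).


Convert G to Pa: G = 23e9 Pa
Compute G/rho = 23e9 / 2456 = 9364820.8469
Vs = sqrt(9364820.8469) = 3060.2 m/s

3060.2


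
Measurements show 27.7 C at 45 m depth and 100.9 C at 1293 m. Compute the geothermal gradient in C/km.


dT = 100.9 - 27.7 = 73.2 C
dz = 1293 - 45 = 1248 m
gradient = dT/dz * 1000 = 73.2/1248 * 1000 = 58.6538 C/km

58.6538


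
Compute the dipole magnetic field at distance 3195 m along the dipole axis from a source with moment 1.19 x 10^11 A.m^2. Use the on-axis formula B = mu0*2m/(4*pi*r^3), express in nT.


m = 1.19 x 10^11 = 119000000000 A.m^2
2m = 238000000000 A.m^2
r^3 = 3195^3 = 32614639875
B = (4pi*10^-7) * 238000000000 / (4*pi * 32614639875) * 1e9
= 299079.620622 / 409847652123.11 * 1e9
= 729.7336 nT

729.7336


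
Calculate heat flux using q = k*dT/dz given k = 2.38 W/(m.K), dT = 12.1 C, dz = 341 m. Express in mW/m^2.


q = k * dT / dz * 1000
= 2.38 * 12.1 / 341 * 1000
= 0.084452 * 1000
= 84.4516 mW/m^2

84.4516


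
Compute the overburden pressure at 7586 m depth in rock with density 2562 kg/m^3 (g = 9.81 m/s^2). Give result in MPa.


P = rho * g * z / 1e6
= 2562 * 9.81 * 7586 / 1e6
= 190660606.92 / 1e6
= 190.6606 MPa

190.6606


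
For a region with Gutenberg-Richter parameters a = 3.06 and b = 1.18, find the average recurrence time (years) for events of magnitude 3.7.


log10(N) = 3.06 - 1.18*3.7 = -1.306
N = 10^-1.306 = 0.049431
T = 1/N = 1/0.049431 = 20.2302 years

20.2302


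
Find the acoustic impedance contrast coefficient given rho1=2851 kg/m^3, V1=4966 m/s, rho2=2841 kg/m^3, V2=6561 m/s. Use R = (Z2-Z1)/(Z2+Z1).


Z1 = 2851 * 4966 = 14158066
Z2 = 2841 * 6561 = 18639801
R = (18639801 - 14158066) / (18639801 + 14158066) = 4481735 / 32797867 = 0.1366

0.1366


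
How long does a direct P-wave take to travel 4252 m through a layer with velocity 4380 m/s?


t = x / V
= 4252 / 4380
= 0.9708 s

0.9708


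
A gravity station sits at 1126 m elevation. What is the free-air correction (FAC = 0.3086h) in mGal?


FAC = 0.3086 * h
= 0.3086 * 1126
= 347.4836 mGal

347.4836


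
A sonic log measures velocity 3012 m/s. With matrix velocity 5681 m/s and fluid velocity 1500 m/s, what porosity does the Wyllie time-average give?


1/V - 1/Vm = 1/3012 - 1/5681 = 0.00015598
1/Vf - 1/Vm = 1/1500 - 1/5681 = 0.00049064
phi = 0.00015598 / 0.00049064 = 0.3179

0.3179


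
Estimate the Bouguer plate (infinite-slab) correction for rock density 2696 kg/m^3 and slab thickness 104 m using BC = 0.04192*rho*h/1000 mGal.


BC = 0.04192 * rho * h / 1000
= 0.04192 * 2696 * 104 / 1000
= 11.7537 mGal

11.7537


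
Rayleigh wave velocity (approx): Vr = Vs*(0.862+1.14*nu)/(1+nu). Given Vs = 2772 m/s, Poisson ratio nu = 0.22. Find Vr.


Numerator factor = 0.862 + 1.14*0.22 = 1.1128
Denominator = 1 + 0.22 = 1.22
Vr = 2772 * 1.1128 / 1.22 = 2528.43 m/s

2528.43


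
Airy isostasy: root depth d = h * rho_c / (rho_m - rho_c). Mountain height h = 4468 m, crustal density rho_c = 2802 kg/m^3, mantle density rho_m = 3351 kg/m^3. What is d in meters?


rho_m - rho_c = 3351 - 2802 = 549
d = 4468 * 2802 / 549
= 12519336 / 549
= 22803.89 m

22803.89


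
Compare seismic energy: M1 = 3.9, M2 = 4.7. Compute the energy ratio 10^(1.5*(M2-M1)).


M2 - M1 = 4.7 - 3.9 = 0.8
1.5 * 0.8 = 1.2
ratio = 10^1.2 = 15.85

15.85


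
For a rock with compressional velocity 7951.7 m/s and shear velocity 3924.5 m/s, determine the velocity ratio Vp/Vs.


Vp/Vs = 7951.7 / 3924.5
= 2.0262

2.0262


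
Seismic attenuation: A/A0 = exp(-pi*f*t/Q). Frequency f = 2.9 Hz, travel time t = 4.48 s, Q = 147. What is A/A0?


pi*f*t/Q = pi*2.9*4.48/147 = 0.277657
A/A0 = exp(-0.277657) = 0.757557

0.757557


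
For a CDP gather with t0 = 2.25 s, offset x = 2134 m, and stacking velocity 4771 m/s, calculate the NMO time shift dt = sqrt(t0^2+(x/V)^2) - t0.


x/Vnmo = 2134/4771 = 0.447286
(x/Vnmo)^2 = 0.200064
t0^2 = 5.0625
sqrt(5.0625 + 0.200064) = 2.294028
dt = 2.294028 - 2.25 = 0.044028

0.044028


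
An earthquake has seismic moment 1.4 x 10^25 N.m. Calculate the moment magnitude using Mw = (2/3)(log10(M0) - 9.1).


log10(M0) = log10(1.4 x 10^25) = 25.1461
Mw = 2/3 * (25.1461 - 9.1)
= 2/3 * 16.0461
= 10.7

10.7


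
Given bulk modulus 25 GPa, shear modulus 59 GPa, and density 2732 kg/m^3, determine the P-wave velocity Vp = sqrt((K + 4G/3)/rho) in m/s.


First compute the effective modulus:
K + 4G/3 = 25e9 + 4*59e9/3 = 103666666666.67 Pa
Then divide by density:
103666666666.67 / 2732 = 37945339.1898 Pa/(kg/m^3)
Take the square root:
Vp = sqrt(37945339.1898) = 6159.98 m/s

6159.98


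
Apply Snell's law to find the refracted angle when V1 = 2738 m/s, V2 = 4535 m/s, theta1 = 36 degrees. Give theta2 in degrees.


sin(theta1) = sin(36 deg) = 0.587785
sin(theta2) = V2/V1 * sin(theta1) = 4535/2738 * 0.587785 = 0.97356
theta2 = arcsin(0.97356) = 76.7952 degrees

76.7952


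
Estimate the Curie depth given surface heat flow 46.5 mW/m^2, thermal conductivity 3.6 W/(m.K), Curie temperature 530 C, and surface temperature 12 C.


T_Curie - T_surf = 530 - 12 = 518 C
Convert q to W/m^2: 46.5 mW/m^2 = 0.0465 W/m^2
d = 518 * 3.6 / 0.0465 = 40103.23 m

40103.23


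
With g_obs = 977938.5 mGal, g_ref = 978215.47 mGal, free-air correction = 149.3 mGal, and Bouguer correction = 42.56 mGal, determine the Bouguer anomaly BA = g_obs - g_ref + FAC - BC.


BA = g_obs - g_ref + FAC - BC
= 977938.5 - 978215.47 + 149.3 - 42.56
= -170.23 mGal

-170.23


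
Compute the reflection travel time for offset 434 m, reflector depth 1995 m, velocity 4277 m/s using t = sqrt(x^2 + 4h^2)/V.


x^2 + 4h^2 = 434^2 + 4*1995^2 = 188356 + 15920100 = 16108456
sqrt(16108456) = 4013.5341
t = 4013.5341 / 4277 = 0.9384 s

0.9384


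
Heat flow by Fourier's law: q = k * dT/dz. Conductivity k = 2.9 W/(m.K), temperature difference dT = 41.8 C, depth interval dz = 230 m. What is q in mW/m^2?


q = k * dT / dz * 1000
= 2.9 * 41.8 / 230 * 1000
= 0.527043 * 1000
= 527.0435 mW/m^2

527.0435


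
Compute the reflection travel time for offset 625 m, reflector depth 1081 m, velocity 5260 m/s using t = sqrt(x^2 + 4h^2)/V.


x^2 + 4h^2 = 625^2 + 4*1081^2 = 390625 + 4674244 = 5064869
sqrt(5064869) = 2250.5264
t = 2250.5264 / 5260 = 0.4279 s

0.4279


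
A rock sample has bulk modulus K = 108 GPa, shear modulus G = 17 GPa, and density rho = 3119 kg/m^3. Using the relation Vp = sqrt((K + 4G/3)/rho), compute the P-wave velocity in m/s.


First compute the effective modulus:
K + 4G/3 = 108e9 + 4*17e9/3 = 130666666666.67 Pa
Then divide by density:
130666666666.67 / 3119 = 41893769.3705 Pa/(kg/m^3)
Take the square root:
Vp = sqrt(41893769.3705) = 6472.54 m/s

6472.54


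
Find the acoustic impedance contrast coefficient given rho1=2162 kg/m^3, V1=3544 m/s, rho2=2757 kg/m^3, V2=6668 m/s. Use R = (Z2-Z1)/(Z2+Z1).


Z1 = 2162 * 3544 = 7662128
Z2 = 2757 * 6668 = 18383676
R = (18383676 - 7662128) / (18383676 + 7662128) = 10721548 / 26045804 = 0.4116

0.4116


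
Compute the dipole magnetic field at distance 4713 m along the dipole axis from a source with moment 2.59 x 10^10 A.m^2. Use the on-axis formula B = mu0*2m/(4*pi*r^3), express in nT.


m = 2.59 x 10^10 = 25900000000 A.m^2
2m = 51800000000 A.m^2
r^3 = 4713^3 = 104686895097
B = (4pi*10^-7) * 51800000000 / (4*pi * 104686895097) * 1e9
= 65093.799782 / 1315534322255.44 * 1e9
= 49.4809 nT

49.4809


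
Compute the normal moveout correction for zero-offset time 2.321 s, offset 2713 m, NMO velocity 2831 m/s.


x/Vnmo = 2713/2831 = 0.958319
(x/Vnmo)^2 = 0.918375
t0^2 = 5.387041
sqrt(5.387041 + 0.918375) = 2.511059
dt = 2.511059 - 2.321 = 0.190059

0.190059


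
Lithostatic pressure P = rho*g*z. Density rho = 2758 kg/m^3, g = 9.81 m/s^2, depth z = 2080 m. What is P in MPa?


P = rho * g * z / 1e6
= 2758 * 9.81 * 2080 / 1e6
= 56276438.4 / 1e6
= 56.2764 MPa

56.2764


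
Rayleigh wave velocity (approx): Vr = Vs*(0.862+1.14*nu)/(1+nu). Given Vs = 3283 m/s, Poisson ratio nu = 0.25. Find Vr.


Numerator factor = 0.862 + 1.14*0.25 = 1.147
Denominator = 1 + 0.25 = 1.25
Vr = 3283 * 1.147 / 1.25 = 3012.48 m/s

3012.48


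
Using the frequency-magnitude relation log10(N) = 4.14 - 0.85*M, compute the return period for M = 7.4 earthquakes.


log10(N) = 4.14 - 0.85*7.4 = -2.15
N = 10^-2.15 = 0.007079
T = 1/N = 1/0.007079 = 141.2538 years

141.2538


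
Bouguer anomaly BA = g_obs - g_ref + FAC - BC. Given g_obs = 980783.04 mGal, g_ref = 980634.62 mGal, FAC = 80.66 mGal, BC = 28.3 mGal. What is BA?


BA = g_obs - g_ref + FAC - BC
= 980783.04 - 980634.62 + 80.66 - 28.3
= 200.78 mGal

200.78


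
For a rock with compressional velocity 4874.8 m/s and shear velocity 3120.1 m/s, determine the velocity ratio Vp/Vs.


Vp/Vs = 4874.8 / 3120.1
= 1.5624

1.5624


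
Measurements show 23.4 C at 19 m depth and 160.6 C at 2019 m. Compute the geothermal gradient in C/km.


dT = 160.6 - 23.4 = 137.2 C
dz = 2019 - 19 = 2000 m
gradient = dT/dz * 1000 = 137.2/2000 * 1000 = 68.6 C/km

68.6
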